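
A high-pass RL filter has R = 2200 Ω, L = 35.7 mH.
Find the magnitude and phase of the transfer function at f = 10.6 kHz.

Step 1 — Angular frequency: ω = 2π·1.06e+04 = 6.66e+04 rad/s.
Step 2 — Transfer function: H(jω) = jωL/(R + jωL).
Step 3 — Numerator jωL = j·2378; denominator R + jωL = 2200 + j2378.
Step 4 — H = 0.5388 + j0.4985.
Step 5 — Magnitude: |H| = 0.734 (-2.7 dB); phase: φ = 42.8°.

|H| = 0.734 (-2.7 dB), φ = 42.8°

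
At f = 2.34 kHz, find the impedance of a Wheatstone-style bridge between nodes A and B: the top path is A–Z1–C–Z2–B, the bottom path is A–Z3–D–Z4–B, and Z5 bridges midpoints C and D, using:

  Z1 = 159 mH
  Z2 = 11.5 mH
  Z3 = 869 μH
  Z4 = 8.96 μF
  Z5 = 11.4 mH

Step 1 — Angular frequency: ω = 2π·f = 2π·2340 = 1.47e+04 rad/s.
Step 2 — Component impedances:
  Z1: Z = jωL = j·1.47e+04·0.159 = 0 + j2338 Ω
  Z2: Z = jωL = j·1.47e+04·0.0115 = 0 + j169.1 Ω
  Z3: Z = jωL = j·1.47e+04·0.000869 = 0 + j12.78 Ω
  Z4: Z = 1/(jωC) = -j/(ω·C) = 0 - j7.591 Ω
  Z5: Z = jωL = j·1.47e+04·0.0114 = 0 + j167.6 Ω
Step 3 — Bridge requires nodal analysis (the Z5 bridge couples midpoints C and D, so the two paths cannot be reduced to a simple series/parallel combination). Setting node B to ground and injecting 1 A at node A, the 3-node admittance system at A, C, D solves to V_A = Z_AB = 0 + j4.978 Ω = 4.978∠90.0° Ω.

Z = 0 + j4.978 Ω = 4.978∠90.0° Ω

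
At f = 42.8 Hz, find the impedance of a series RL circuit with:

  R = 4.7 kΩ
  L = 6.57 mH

Step 1 — Angular frequency: ω = 2π·f = 2π·42.8 = 268.9 rad/s.
Step 2 — Component impedances:
  R: Z = R = 4700 Ω
  L: Z = jωL = j·268.9·0.00657 = 0 + j1.767 Ω
Step 3 — Series combination: Z_total = R + L = 4700 + j1.767 Ω = 4700∠0.0° Ω.

Z = 4700 + j1.767 Ω = 4700∠0.0° Ω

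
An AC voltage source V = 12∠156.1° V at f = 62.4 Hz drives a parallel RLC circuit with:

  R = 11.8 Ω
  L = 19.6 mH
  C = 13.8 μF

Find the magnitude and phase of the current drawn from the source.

Step 1 — Angular frequency: ω = 2π·f = 2π·62.4 = 392.1 rad/s.
Step 2 — Component impedances:
  R: Z = R = 11.8 Ω
  L: Z = jωL = j·392.1·0.0196 = 0 + j7.685 Ω
  C: Z = 1/(jωC) = -j/(ω·C) = 0 - j184.8 Ω
Step 3 — Parallel combination: 1/Z_total = 1/R + 1/L + 1/C; Z_total = 3.727 + j5.485 Ω = 6.632∠55.8° Ω.
Step 4 — Source phasor: V = 12∠156.1° V = -10.97 + j4.862 V.
Step 5 — Ohm's law: I = V / Z_total = (-10.97 + j4.862) / (3.727 + j5.485) = -0.3234 + j1.78 A.
Step 6 — Convert to polar: |I| = 1.809 A, ∠I = 100.3°.

I = 1.809∠100.3° A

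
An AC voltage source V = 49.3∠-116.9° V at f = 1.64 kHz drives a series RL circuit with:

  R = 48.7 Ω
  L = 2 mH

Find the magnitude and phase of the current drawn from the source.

Step 1 — Angular frequency: ω = 2π·f = 2π·1640 = 1.03e+04 rad/s.
Step 2 — Component impedances:
  R: Z = R = 48.7 Ω
  L: Z = jωL = j·1.03e+04·0.002 = 0 + j20.61 Ω
Step 3 — Series combination: Z_total = R + L = 48.7 + j20.61 Ω = 52.88∠22.9° Ω.
Step 4 — Source phasor: V = 49.3∠-116.9° V = -22.31 - j43.97 V.
Step 5 — Ohm's law: I = V / Z_total = (-22.31 - j43.97) / (48.7 + j20.61) = -0.7125 - j0.6013 A.
Step 6 — Convert to polar: |I| = 0.9323 A, ∠I = -139.8°.

I = 0.9323∠-139.8° A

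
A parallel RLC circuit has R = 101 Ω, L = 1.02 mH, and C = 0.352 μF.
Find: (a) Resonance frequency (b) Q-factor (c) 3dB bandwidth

Step 1 — Resonance: ω₀ = 1/√(LC) = 1/√(0.00102·3.52e-07) = 5.278e+04 rad/s.
Step 2 — f₀ = ω₀/(2π) = 8399 Hz.
Step 3 — Parallel Q: Q = R/(ω₀L) = 101/(5.278e+04·0.00102) = 1.876.
Step 4 — Bandwidth: Δω = ω₀/Q = 2.813e+04 rad/s; BW = Δω/(2π) = 4477 Hz.

(a) f₀ = 8399 Hz  (b) Q = 1.876  (c) BW = 4477 Hz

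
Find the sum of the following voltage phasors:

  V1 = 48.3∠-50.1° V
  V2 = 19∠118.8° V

Step 1 — Convert each phasor to rectangular form:
  V1 = 48.3·(cos(-50.1°) + j·sin(-50.1°)) = 30.98 - j37.05 V
  V2 = 19·(cos(118.8°) + j·sin(118.8°)) = -9.153 + j16.65 V
Step 2 — Sum components: V_total = 21.83 - j20.4 V.
Step 3 — Convert to polar: |V_total| = 29.88 V, ∠V_total = -43.1°.

V_total = 29.88∠-43.1° V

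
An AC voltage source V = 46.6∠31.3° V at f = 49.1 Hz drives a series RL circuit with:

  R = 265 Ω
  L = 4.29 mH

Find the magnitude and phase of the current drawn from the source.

Step 1 — Angular frequency: ω = 2π·f = 2π·49.1 = 308.5 rad/s.
Step 2 — Component impedances:
  R: Z = R = 265 Ω
  L: Z = jωL = j·308.5·0.00429 = 0 + j1.323 Ω
Step 3 — Series combination: Z_total = R + L = 265 + j1.323 Ω = 265∠0.3° Ω.
Step 4 — Source phasor: V = 46.6∠31.3° V = 39.82 + j24.21 V.
Step 5 — Ohm's law: I = V / Z_total = (39.82 + j24.21) / (265 + j1.323) = 0.1507 + j0.0906 A.
Step 6 — Convert to polar: |I| = 0.1758 A, ∠I = 31.0°.

I = 0.1758∠31.0° A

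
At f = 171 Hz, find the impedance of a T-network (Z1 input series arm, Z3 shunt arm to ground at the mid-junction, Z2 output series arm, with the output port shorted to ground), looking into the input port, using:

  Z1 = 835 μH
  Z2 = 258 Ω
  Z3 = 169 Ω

Step 1 — Angular frequency: ω = 2π·f = 2π·171 = 1074 rad/s.
Step 2 — Component impedances:
  Z1: Z = jωL = j·1074·0.000835 = 0 + j0.8971 Ω
  Z2: Z = R = 258 Ω
  Z3: Z = R = 169 Ω
Step 3 — With the output port shorted to ground, the output series arm Z2 runs from the junction to ground; the shunt arm Z3 also runs from the junction to ground. They appear in parallel: Z3 || Z2 = 102.1 Ω.
Step 4 — Series with input arm Z1: Z_in = Z1 + (Z3 || Z2) = 102.1 + j0.8971 Ω = 102.1∠0.5° Ω.

Z = 102.1 + j0.8971 Ω = 102.1∠0.5° Ω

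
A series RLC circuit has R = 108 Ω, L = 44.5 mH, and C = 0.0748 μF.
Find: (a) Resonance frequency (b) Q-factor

Step 1 — Resonance condition Im(Z)=0 gives ω₀ = 1/√(LC).
Step 2 — ω₀ = 1/√(0.0445·7.48e-08) = 1.733e+04 rad/s.
Step 3 — f₀ = ω₀/(2π) = 2759 Hz.
Step 4 — Series Q: Q = ω₀L/R = 1.733e+04·0.0445/108 = 7.142.

(a) f₀ = 2759 Hz  (b) Q = 7.142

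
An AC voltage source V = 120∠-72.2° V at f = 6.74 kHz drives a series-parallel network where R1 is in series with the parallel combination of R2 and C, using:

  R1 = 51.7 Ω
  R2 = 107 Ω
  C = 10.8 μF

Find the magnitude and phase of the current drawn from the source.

Step 1 — Angular frequency: ω = 2π·f = 2π·6740 = 4.235e+04 rad/s.
Step 2 — Component impedances:
  R1: Z = R = 51.7 Ω
  R2: Z = R = 107 Ω
  C: Z = 1/(jωC) = -j/(ω·C) = 0 - j2.186 Ω
Step 3 — Parallel branch: R2 || C = 1/(1/R2 + 1/C) = 0.04466 - j2.186 Ω.
Step 4 — Series with R1: Z_total = R1 + (R2 || C) = 51.74 - j2.186 Ω = 51.79∠-2.4° Ω.
Step 5 — Source phasor: V = 120∠-72.2° V = 36.68 - j114.3 V.
Step 6 — Ohm's law: I = V / Z_total = (36.68 - j114.3) / (51.74 - j2.186) = 0.8008 - j2.174 A.
Step 7 — Convert to polar: |I| = 2.317 A, ∠I = -69.8°.

I = 2.317∠-69.8° A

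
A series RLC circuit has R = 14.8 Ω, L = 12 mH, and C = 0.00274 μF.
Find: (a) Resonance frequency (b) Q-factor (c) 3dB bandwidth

Step 1 — Resonance condition Im(Z)=0 gives ω₀ = 1/√(LC).
Step 2 — ω₀ = 1/√(0.012·2.74e-09) = 1.744e+05 rad/s.
Step 3 — f₀ = ω₀/(2π) = 2.776e+04 Hz.
Step 4 — Series Q: Q = ω₀L/R = 1.744e+05·0.012/14.8 = 141.4.
Step 5 — 3dB bandwidth: Δω = ω₀/Q = 1233 rad/s; BW = Δω/(2π) = 196.3 Hz.

(a) f₀ = 2.776e+04 Hz  (b) Q = 141.4  (c) BW = 196.3 Hz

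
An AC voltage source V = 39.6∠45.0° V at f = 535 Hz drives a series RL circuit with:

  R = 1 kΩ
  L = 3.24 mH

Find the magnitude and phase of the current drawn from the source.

Step 1 — Angular frequency: ω = 2π·f = 2π·535 = 3362 rad/s.
Step 2 — Component impedances:
  R: Z = R = 1000 Ω
  L: Z = jωL = j·3362·0.00324 = 0 + j10.89 Ω
Step 3 — Series combination: Z_total = R + L = 1000 + j10.89 Ω = 1000∠0.6° Ω.
Step 4 — Source phasor: V = 39.6∠45.0° V = 28 + j28 V.
Step 5 — Ohm's law: I = V / Z_total = (28 + j28) / (1000 + j10.89) = 0.0283 + j0.02769 A.
Step 6 — Convert to polar: |I| = 0.0396 A, ∠I = 44.4°.

I = 0.0396∠44.4° A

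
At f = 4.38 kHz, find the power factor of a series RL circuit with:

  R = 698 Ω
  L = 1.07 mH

Step 1 — Angular frequency: ω = 2π·f = 2π·4380 = 2.752e+04 rad/s.
Step 2 — Component impedances:
  R: Z = R = 698 Ω
  L: Z = jωL = j·2.752e+04·0.00107 = 0 + j29.45 Ω
Step 3 — Series combination: Z_total = R + L = 698 + j29.45 Ω = 698.6∠2.4° Ω.
Step 4 — Power factor: PF = cos(φ) = Re(Z)/|Z| = 698/698.6 = 0.9991.
Step 5 — Type: Im(Z) = 29.45 ⇒ lagging (phase φ = 2.4°).

PF = 0.9991 (lagging, φ = 2.4°)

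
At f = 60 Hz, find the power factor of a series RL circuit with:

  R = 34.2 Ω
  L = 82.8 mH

Step 1 — Angular frequency: ω = 2π·f = 2π·60 = 377 rad/s.
Step 2 — Component impedances:
  R: Z = R = 34.2 Ω
  L: Z = jωL = j·377·0.0828 = 0 + j31.21 Ω
Step 3 — Series combination: Z_total = R + L = 34.2 + j31.21 Ω = 46.3∠42.4° Ω.
Step 4 — Power factor: PF = cos(φ) = Re(Z)/|Z| = 34.2/46.303 = 0.7386.
Step 5 — Type: Im(Z) = 31.21 ⇒ lagging (phase φ = 42.4°).

PF = 0.7386 (lagging, φ = 42.4°)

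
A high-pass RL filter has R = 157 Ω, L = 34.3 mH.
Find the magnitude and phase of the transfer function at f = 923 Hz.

Step 1 — Angular frequency: ω = 2π·923 = 5799 rad/s.
Step 2 — Transfer function: H(jω) = jωL/(R + jωL).
Step 3 — Numerator jωL = j·198.9; denominator R + jωL = 157 + j198.9.
Step 4 — H = 0.6162 + j0.4863.
Step 5 — Magnitude: |H| = 0.785 (-2.1 dB); phase: φ = 38.3°.

|H| = 0.785 (-2.1 dB), φ = 38.3°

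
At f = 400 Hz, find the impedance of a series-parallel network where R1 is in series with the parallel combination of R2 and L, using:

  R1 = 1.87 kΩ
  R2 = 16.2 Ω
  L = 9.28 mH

Step 1 — Angular frequency: ω = 2π·f = 2π·400 = 2513 rad/s.
Step 2 — Component impedances:
  R1: Z = R = 1870 Ω
  R2: Z = R = 16.2 Ω
  L: Z = jωL = j·2513·0.00928 = 0 + j23.32 Ω
Step 3 — Parallel branch: R2 || L = 1/(1/R2 + 1/L) = 10.93 + j7.59 Ω.
Step 4 — Series with R1: Z_total = R1 + (R2 || L) = 1881 + j7.59 Ω = 1881∠0.2° Ω.

Z = 1881 + j7.59 Ω = 1881∠0.2° Ω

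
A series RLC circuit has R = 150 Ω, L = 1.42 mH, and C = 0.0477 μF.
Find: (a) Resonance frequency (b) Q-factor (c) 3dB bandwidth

Step 1 — Resonance: ω₀ = 1/√(LC) = 1/√(0.00142·4.77e-08) = 1.215e+05 rad/s.
Step 2 — f₀ = ω₀/(2π) = 1.934e+04 Hz.
Step 3 — Series Q: Q = ω₀L/R = 1.215e+05·0.00142/150 = 1.15.
Step 4 — Bandwidth: Δω = ω₀/Q = 1.056e+05 rad/s; BW = Δω/(2π) = 1.681e+04 Hz.

(a) f₀ = 1.934e+04 Hz  (b) Q = 1.15  (c) BW = 1.681e+04 Hz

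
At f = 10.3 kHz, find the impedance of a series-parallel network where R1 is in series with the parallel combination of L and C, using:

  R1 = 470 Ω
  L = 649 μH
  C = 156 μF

Step 1 — Angular frequency: ω = 2π·f = 2π·1.03e+04 = 6.472e+04 rad/s.
Step 2 — Component impedances:
  R1: Z = R = 470 Ω
  L: Z = jωL = j·6.472e+04·0.000649 = 0 + j42 Ω
  C: Z = 1/(jωC) = -j/(ω·C) = 0 - j0.09905 Ω
Step 3 — Parallel branch: L || C = 1/(1/L + 1/C) = 0 - j0.09929 Ω.
Step 4 — Series with R1: Z_total = R1 + (L || C) = 470 - j0.09929 Ω = 470∠-0.0° Ω.

Z = 470 - j0.09929 Ω = 470∠-0.0° Ω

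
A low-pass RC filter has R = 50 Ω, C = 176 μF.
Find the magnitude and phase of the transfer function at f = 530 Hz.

Step 1 — Angular frequency: ω = 2π·530 = 3330 rad/s.
Step 2 — Transfer function: H(jω) = 1/(1 + jωRC).
Step 3 — Denominator: 1 + jωRC = 1 + j·3330·50·0.000176 = 1 + j29.3.
Step 4 — H = 0.001163 - j0.03408.
Step 5 — Magnitude: |H| = 0.0341 (-29.3 dB); phase: φ = -88.0°.

|H| = 0.0341 (-29.3 dB), φ = -88.0°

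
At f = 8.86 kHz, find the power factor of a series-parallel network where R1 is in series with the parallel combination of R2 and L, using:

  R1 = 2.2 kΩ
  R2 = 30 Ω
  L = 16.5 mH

Step 1 — Angular frequency: ω = 2π·f = 2π·8860 = 5.567e+04 rad/s.
Step 2 — Component impedances:
  R1: Z = R = 2200 Ω
  R2: Z = R = 30 Ω
  L: Z = jωL = j·5.567e+04·0.0165 = 0 + j918.5 Ω
Step 3 — Parallel branch: R2 || L = 1/(1/R2 + 1/L) = 29.97 + j0.9788 Ω.
Step 4 — Series with R1: Z_total = R1 + (R2 || L) = 2230 + j0.9788 Ω = 2230∠0.0° Ω.
Step 5 — Power factor: PF = cos(φ) = Re(Z)/|Z| = 2230/2230 = 1.
Step 6 — Type: Im(Z) = 0.9788 ⇒ lagging (phase φ = 0.0°).

PF = 1 (lagging, φ = 0.0°)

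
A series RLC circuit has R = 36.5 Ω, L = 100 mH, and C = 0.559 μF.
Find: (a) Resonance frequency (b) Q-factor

Step 1 — Resonance condition Im(Z)=0 gives ω₀ = 1/√(LC).
Step 2 — ω₀ = 1/√(0.1·5.59e-07) = 4230 rad/s.
Step 3 — f₀ = ω₀/(2π) = 673.2 Hz.
Step 4 — Series Q: Q = ω₀L/R = 4230·0.1/36.5 = 11.59.

(a) f₀ = 673.2 Hz  (b) Q = 11.59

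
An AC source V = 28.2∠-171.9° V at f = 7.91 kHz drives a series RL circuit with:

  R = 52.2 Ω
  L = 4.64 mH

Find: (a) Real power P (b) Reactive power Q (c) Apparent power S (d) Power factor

Step 1 — Angular frequency: ω = 2π·f = 2π·7910 = 4.97e+04 rad/s.
Step 2 — Component impedances:
  R: Z = R = 52.2 Ω
  L: Z = jωL = j·4.97e+04·0.00464 = 0 + j230.6 Ω
Step 3 — Series combination: Z_total = R + L = 52.2 + j230.6 Ω = 236.4∠77.2° Ω.
Step 4 — Source phasor: V = 28.2∠-171.9° V = -27.92 - j3.973 V.
Step 5 — Current: I = V / Z = -0.04246 + j0.1115 A = 0.1193∠110.9° A.
Step 6 — Complex power: S = V·I* = 0.7425 + j3.28 VA.
Step 7 — Real power: P = Re(S) = 0.7425 W.
Step 8 — Reactive power: Q = Im(S) = 3.28 VAR.
Step 9 — Apparent power: |S| = 3.363 VA.
Step 10 — Power factor: PF = P/|S| = 0.2208 (lagging).

(a) P = 0.7425 W  (b) Q = 3.28 VAR  (c) S = 3.363 VA  (d) PF = 0.2208 (lagging)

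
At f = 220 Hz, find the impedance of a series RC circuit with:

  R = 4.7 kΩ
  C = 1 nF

Step 1 — Angular frequency: ω = 2π·f = 2π·220 = 1382 rad/s.
Step 2 — Component impedances:
  R: Z = R = 4700 Ω
  C: Z = 1/(jωC) = -j/(ω·C) = 0 - j7.234e+05 Ω
Step 3 — Series combination: Z_total = R + C = 4700 - j7.234e+05 Ω = 7.234e+05∠-89.6° Ω.

Z = 4700 - j7.234e+05 Ω = 7.234e+05∠-89.6° Ω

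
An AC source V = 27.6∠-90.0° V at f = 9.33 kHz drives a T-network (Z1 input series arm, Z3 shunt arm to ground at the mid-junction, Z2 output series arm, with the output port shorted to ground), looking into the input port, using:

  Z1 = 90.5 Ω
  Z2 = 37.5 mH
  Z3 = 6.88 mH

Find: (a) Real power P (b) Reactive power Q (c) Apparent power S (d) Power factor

Step 1 — Angular frequency: ω = 2π·f = 2π·9330 = 5.862e+04 rad/s.
Step 2 — Component impedances:
  Z1: Z = R = 90.5 Ω
  Z2: Z = jωL = j·5.862e+04·0.0375 = 0 + j2198 Ω
  Z3: Z = jωL = j·5.862e+04·0.00688 = 0 + j403.3 Ω
Step 3 — With the output port shorted to ground, the output series arm Z2 runs from the junction to ground; the shunt arm Z3 also runs from the junction to ground. They appear in parallel: Z3 || Z2 = 0 + j340.8 Ω.
Step 4 — Series with input arm Z1: Z_in = Z1 + (Z3 || Z2) = 90.5 + j340.8 Ω = 352.6∠75.1° Ω.
Step 5 — Source phasor: V = 27.6∠-90.0° V = 0 - j27.6 V.
Step 6 — Current: I = V / Z = -0.07565 - j0.02009 A = 0.07827∠-165.1° A.
Step 7 — Complex power: S = V·I* = 0.5545 + j2.088 VA.
Step 8 — Real power: P = Re(S) = 0.5545 W.
Step 9 — Reactive power: Q = Im(S) = 2.088 VAR.
Step 10 — Apparent power: |S| = 2.16 VA.
Step 11 — Power factor: PF = P/|S| = 0.2567 (lagging).

(a) P = 0.5545 W  (b) Q = 2.088 VAR  (c) S = 2.16 VA  (d) PF = 0.2567 (lagging)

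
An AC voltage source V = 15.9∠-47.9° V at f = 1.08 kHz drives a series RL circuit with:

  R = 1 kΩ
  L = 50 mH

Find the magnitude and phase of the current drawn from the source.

Step 1 — Angular frequency: ω = 2π·f = 2π·1080 = 6786 rad/s.
Step 2 — Component impedances:
  R: Z = R = 1000 Ω
  L: Z = jωL = j·6786·0.05 = 0 + j339.3 Ω
Step 3 — Series combination: Z_total = R + L = 1000 + j339.3 Ω = 1056∠18.7° Ω.
Step 4 — Source phasor: V = 15.9∠-47.9° V = 10.66 - j11.8 V.
Step 5 — Ohm's law: I = V / Z_total = (10.66 - j11.8) / (1000 + j339.3) = 0.00597 - j0.01382 A.
Step 6 — Convert to polar: |I| = 0.01506 A, ∠I = -66.6°.

I = 0.01506∠-66.6° A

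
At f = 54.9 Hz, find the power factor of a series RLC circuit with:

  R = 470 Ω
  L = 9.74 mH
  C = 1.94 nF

Step 1 — Angular frequency: ω = 2π·f = 2π·54.9 = 344.9 rad/s.
Step 2 — Component impedances:
  R: Z = R = 470 Ω
  L: Z = jωL = j·344.9·0.00974 = 0 + j3.36 Ω
  C: Z = 1/(jωC) = -j/(ω·C) = 0 - j1.494e+06 Ω
Step 3 — Series combination: Z_total = R + L + C = 470 - j1.494e+06 Ω = 1.494e+06∠-90.0° Ω.
Step 4 — Power factor: PF = cos(φ) = Re(Z)/|Z| = 470/1.4943e+06 = 0.0003145.
Step 5 — Type: Im(Z) = -1.494e+06 ⇒ leading (phase φ = -90.0°).

PF = 0.0003145 (leading, φ = -90.0°)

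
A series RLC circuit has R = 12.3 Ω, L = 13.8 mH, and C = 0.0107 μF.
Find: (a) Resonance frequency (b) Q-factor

Step 1 — Resonance condition Im(Z)=0 gives ω₀ = 1/√(LC).
Step 2 — ω₀ = 1/√(0.0138·1.07e-08) = 8.229e+04 rad/s.
Step 3 — f₀ = ω₀/(2π) = 1.31e+04 Hz.
Step 4 — Series Q: Q = ω₀L/R = 8.229e+04·0.0138/12.3 = 92.33.

(a) f₀ = 1.31e+04 Hz  (b) Q = 92.33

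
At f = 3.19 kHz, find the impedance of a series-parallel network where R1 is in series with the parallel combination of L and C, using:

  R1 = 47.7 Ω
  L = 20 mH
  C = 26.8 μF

Step 1 — Angular frequency: ω = 2π·f = 2π·3190 = 2.004e+04 rad/s.
Step 2 — Component impedances:
  R1: Z = R = 47.7 Ω
  L: Z = jωL = j·2.004e+04·0.02 = 0 + j400.9 Ω
  C: Z = 1/(jωC) = -j/(ω·C) = 0 - j1.862 Ω
Step 3 — Parallel branch: L || C = 1/(1/L + 1/C) = 0 - j1.87 Ω.
Step 4 — Series with R1: Z_total = R1 + (L || C) = 47.7 - j1.87 Ω = 47.74∠-2.2° Ω.

Z = 47.7 - j1.87 Ω = 47.74∠-2.2° Ω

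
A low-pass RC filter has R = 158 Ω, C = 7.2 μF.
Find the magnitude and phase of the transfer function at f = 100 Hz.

Step 1 — Angular frequency: ω = 2π·100 = 628.3 rad/s.
Step 2 — Transfer function: H(jω) = 1/(1 + jωRC).
Step 3 — Denominator: 1 + jωRC = 1 + j·628.3·158·7.2e-06 = 1 + j0.7148.
Step 4 — H = 0.6619 - j0.4731.
Step 5 — Magnitude: |H| = 0.8135 (-1.8 dB); phase: φ = -35.6°.

|H| = 0.8135 (-1.8 dB), φ = -35.6°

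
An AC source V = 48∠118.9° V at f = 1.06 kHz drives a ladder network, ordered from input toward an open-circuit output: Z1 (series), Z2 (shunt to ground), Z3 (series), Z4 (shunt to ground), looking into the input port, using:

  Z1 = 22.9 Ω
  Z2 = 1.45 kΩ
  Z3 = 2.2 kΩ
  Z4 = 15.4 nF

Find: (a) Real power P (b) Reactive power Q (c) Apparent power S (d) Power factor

Step 1 — Angular frequency: ω = 2π·f = 2π·1060 = 6660 rad/s.
Step 2 — Component impedances:
  Z1: Z = R = 22.9 Ω
  Z2: Z = R = 1450 Ω
  Z3: Z = R = 2200 Ω
  Z4: Z = 1/(jωC) = -j/(ω·C) = 0 - j9750 Ω
Step 3 — Ladder network (open output): work backward from the far end, alternating series and parallel combinations. Z_in = 1402 - j189.1 Ω = 1415∠-7.7° Ω.
Step 4 — Source phasor: V = 48∠118.9° V = -23.2 + j42.02 V.
Step 5 — Current: I = V / Z = -0.02022 + j0.02724 A = 0.03393∠126.6° A.
Step 6 — Complex power: S = V·I* = 1.614 - j0.2177 VA.
Step 7 — Real power: P = Re(S) = 1.614 W.
Step 8 — Reactive power: Q = Im(S) = -0.2177 VAR.
Step 9 — Apparent power: |S| = 1.629 VA.
Step 10 — Power factor: PF = P/|S| = 0.991 (leading).

(a) P = 1.614 W  (b) Q = -0.2177 VAR  (c) S = 1.629 VA  (d) PF = 0.991 (leading)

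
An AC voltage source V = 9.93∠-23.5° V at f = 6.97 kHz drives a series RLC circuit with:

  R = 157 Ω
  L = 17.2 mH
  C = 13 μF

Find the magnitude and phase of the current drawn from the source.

Step 1 — Angular frequency: ω = 2π·f = 2π·6970 = 4.379e+04 rad/s.
Step 2 — Component impedances:
  R: Z = R = 157 Ω
  L: Z = jωL = j·4.379e+04·0.0172 = 0 + j753.3 Ω
  C: Z = 1/(jωC) = -j/(ω·C) = 0 - j1.756 Ω
Step 3 — Series combination: Z_total = R + L + C = 157 + j751.5 Ω = 767.7∠78.2° Ω.
Step 4 — Source phasor: V = 9.93∠-23.5° V = 9.106 - j3.96 V.
Step 5 — Ohm's law: I = V / Z_total = (9.106 - j3.96) / (157 + j751.5) = -0.002623 - j0.01267 A.
Step 6 — Convert to polar: |I| = 0.01293 A, ∠I = -101.7°.

I = 0.01293∠-101.7° A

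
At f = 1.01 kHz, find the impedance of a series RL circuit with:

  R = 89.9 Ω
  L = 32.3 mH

Step 1 — Angular frequency: ω = 2π·f = 2π·1010 = 6346 rad/s.
Step 2 — Component impedances:
  R: Z = R = 89.9 Ω
  L: Z = jωL = j·6346·0.0323 = 0 + j205 Ω
Step 3 — Series combination: Z_total = R + L = 89.9 + j205 Ω = 223.8∠66.3° Ω.

Z = 89.9 + j205 Ω = 223.8∠66.3° Ω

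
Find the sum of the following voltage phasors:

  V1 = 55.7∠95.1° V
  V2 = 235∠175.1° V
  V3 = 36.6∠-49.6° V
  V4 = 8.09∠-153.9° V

Step 1 — Convert each phasor to rectangular form:
  V1 = 55.7·(cos(95.1°) + j·sin(95.1°)) = -4.951 + j55.48 V
  V2 = 235·(cos(175.1°) + j·sin(175.1°)) = -234.1 + j20.07 V
  V3 = 36.6·(cos(-49.6°) + j·sin(-49.6°)) = 23.72 - j27.87 V
  V4 = 8.09·(cos(-153.9°) + j·sin(-153.9°)) = -7.265 - j3.559 V
Step 2 — Sum components: V_total = -222.6 + j44.12 V.
Step 3 — Convert to polar: |V_total| = 227 V, ∠V_total = 168.8°.

V_total = 227∠168.8° V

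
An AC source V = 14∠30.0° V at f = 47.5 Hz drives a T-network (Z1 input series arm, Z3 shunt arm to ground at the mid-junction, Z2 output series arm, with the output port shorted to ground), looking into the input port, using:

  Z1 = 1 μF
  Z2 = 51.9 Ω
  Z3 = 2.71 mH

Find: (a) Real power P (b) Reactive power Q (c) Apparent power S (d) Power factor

Step 1 — Angular frequency: ω = 2π·f = 2π·47.5 = 298.5 rad/s.
Step 2 — Component impedances:
  Z1: Z = 1/(jωC) = -j/(ω·C) = 0 - j3351 Ω
  Z2: Z = R = 51.9 Ω
  Z3: Z = jωL = j·298.5·0.00271 = 0 + j0.8088 Ω
Step 3 — With the output port shorted to ground, the output series arm Z2 runs from the junction to ground; the shunt arm Z3 also runs from the junction to ground. They appear in parallel: Z3 || Z2 = 0.0126 + j0.8086 Ω.
Step 4 — Series with input arm Z1: Z_in = Z1 + (Z3 || Z2) = 0.0126 - j3350 Ω = 3350∠-90.0° Ω.
Step 5 — Source phasor: V = 14∠30.0° V = 12.12 + j7 V.
Step 6 — Current: I = V / Z = -0.00209 + j0.003619 A = 0.004179∠120.0° A.
Step 7 — Complex power: S = V·I* = 2.201e-07 - j0.05851 VA.
Step 8 — Real power: P = Re(S) = 2.201e-07 W.
Step 9 — Reactive power: Q = Im(S) = -0.05851 VAR.
Step 10 — Apparent power: |S| = 0.05851 VA.
Step 11 — Power factor: PF = P/|S| = 3.762e-06 (leading).

(a) P = 2.201e-07 W  (b) Q = -0.05851 VAR  (c) S = 0.05851 VA  (d) PF = 3.762e-06 (leading)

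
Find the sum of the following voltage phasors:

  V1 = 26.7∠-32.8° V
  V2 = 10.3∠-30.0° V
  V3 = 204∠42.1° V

Step 1 — Convert each phasor to rectangular form:
  V1 = 26.7·(cos(-32.8°) + j·sin(-32.8°)) = 22.44 - j14.46 V
  V2 = 10.3·(cos(-30.0°) + j·sin(-30.0°)) = 8.92 - j5.15 V
  V3 = 204·(cos(42.1°) + j·sin(42.1°)) = 151.4 + j136.8 V
Step 2 — Sum components: V_total = 182.7 + j117.2 V.
Step 3 — Convert to polar: |V_total| = 217.1 V, ∠V_total = 32.7°.

V_total = 217.1∠32.7° V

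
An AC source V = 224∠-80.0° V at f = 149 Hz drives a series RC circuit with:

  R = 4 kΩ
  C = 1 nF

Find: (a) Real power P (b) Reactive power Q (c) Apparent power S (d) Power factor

Step 1 — Angular frequency: ω = 2π·f = 2π·149 = 936.2 rad/s.
Step 2 — Component impedances:
  R: Z = R = 4000 Ω
  C: Z = 1/(jωC) = -j/(ω·C) = 0 - j1.068e+06 Ω
Step 3 — Series combination: Z_total = R + C = 4000 - j1.068e+06 Ω = 1.068e+06∠-89.8° Ω.
Step 4 — Source phasor: V = 224∠-80.0° V = 38.9 - j220.6 V.
Step 5 — Current: I = V / Z = 0.0002067 + j3.564e-05 A = 0.0002097∠9.8° A.
Step 6 — Complex power: S = V·I* = 0.0001759 - j0.04697 VA.
Step 7 — Real power: P = Re(S) = 0.0001759 W.
Step 8 — Reactive power: Q = Im(S) = -0.04697 VAR.
Step 9 — Apparent power: |S| = 0.04697 VA.
Step 10 — Power factor: PF = P/|S| = 0.003745 (leading).

(a) P = 0.0001759 W  (b) Q = -0.04697 VAR  (c) S = 0.04697 VA  (d) PF = 0.003745 (leading)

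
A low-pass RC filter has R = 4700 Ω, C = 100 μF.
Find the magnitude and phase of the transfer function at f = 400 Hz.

Step 1 — Angular frequency: ω = 2π·400 = 2513 rad/s.
Step 2 — Transfer function: H(jω) = 1/(1 + jωRC).
Step 3 — Denominator: 1 + jωRC = 1 + j·2513·4700·0.0001 = 1 + j1181.
Step 4 — H = 7.167e-07 - j0.0008466.
Step 5 — Magnitude: |H| = 0.0008466 (-61.4 dB); phase: φ = -90.0°.

|H| = 0.0008466 (-61.4 dB), φ = -90.0°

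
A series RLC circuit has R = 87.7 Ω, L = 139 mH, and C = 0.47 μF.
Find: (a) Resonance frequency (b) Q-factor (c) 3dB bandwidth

Step 1 — Resonance: ω₀ = 1/√(LC) = 1/√(0.139·4.7e-07) = 3912 rad/s.
Step 2 — f₀ = ω₀/(2π) = 622.7 Hz.
Step 3 — Series Q: Q = ω₀L/R = 3912·0.139/87.7 = 6.201.
Step 4 — Bandwidth: Δω = ω₀/Q = 630.9 rad/s; BW = Δω/(2π) = 100.4 Hz.

(a) f₀ = 622.7 Hz  (b) Q = 6.201  (c) BW = 100.4 Hz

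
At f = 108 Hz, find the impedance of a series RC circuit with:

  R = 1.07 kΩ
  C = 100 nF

Step 1 — Angular frequency: ω = 2π·f = 2π·108 = 678.6 rad/s.
Step 2 — Component impedances:
  R: Z = R = 1070 Ω
  C: Z = 1/(jωC) = -j/(ω·C) = 0 - j1.474e+04 Ω
Step 3 — Series combination: Z_total = R + C = 1070 - j1.474e+04 Ω = 1.478e+04∠-85.8° Ω.

Z = 1070 - j1.474e+04 Ω = 1.478e+04∠-85.8° Ω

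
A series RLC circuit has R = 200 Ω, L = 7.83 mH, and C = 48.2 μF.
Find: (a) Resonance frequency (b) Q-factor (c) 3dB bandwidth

Step 1 — Resonance condition Im(Z)=0 gives ω₀ = 1/√(LC).
Step 2 — ω₀ = 1/√(0.00783·4.82e-05) = 1628 rad/s.
Step 3 — f₀ = ω₀/(2π) = 259.1 Hz.
Step 4 — Series Q: Q = ω₀L/R = 1628·0.00783/200 = 0.06373.
Step 5 — 3dB bandwidth: Δω = ω₀/Q = 2.554e+04 rad/s; BW = Δω/(2π) = 4065 Hz.

(a) f₀ = 259.1 Hz  (b) Q = 0.06373  (c) BW = 4065 Hz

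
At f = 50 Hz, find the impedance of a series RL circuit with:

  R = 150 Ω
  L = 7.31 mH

Step 1 — Angular frequency: ω = 2π·f = 2π·50 = 314.2 rad/s.
Step 2 — Component impedances:
  R: Z = R = 150 Ω
  L: Z = jωL = j·314.2·0.00731 = 0 + j2.297 Ω
Step 3 — Series combination: Z_total = R + L = 150 + j2.297 Ω = 150∠0.9° Ω.

Z = 150 + j2.297 Ω = 150∠0.9° Ω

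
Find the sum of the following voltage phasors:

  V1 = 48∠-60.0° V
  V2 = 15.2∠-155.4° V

Step 1 — Convert each phasor to rectangular form:
  V1 = 48·(cos(-60.0°) + j·sin(-60.0°)) = 24 - j41.57 V
  V2 = 15.2·(cos(-155.4°) + j·sin(-155.4°)) = -13.82 - j6.327 V
Step 2 — Sum components: V_total = 10.18 - j47.9 V.
Step 3 — Convert to polar: |V_total| = 48.97 V, ∠V_total = -78.0°.

V_total = 48.97∠-78.0° V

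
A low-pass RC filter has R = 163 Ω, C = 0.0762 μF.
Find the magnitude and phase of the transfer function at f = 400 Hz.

Step 1 — Angular frequency: ω = 2π·400 = 2513 rad/s.
Step 2 — Transfer function: H(jω) = 1/(1 + jωRC).
Step 3 — Denominator: 1 + jωRC = 1 + j·2513·163·7.62e-08 = 1 + j0.03122.
Step 4 — H = 0.999 - j0.03119.
Step 5 — Magnitude: |H| = 0.9995 (-0.0 dB); phase: φ = -1.8°.

|H| = 0.9995 (-0.0 dB), φ = -1.8°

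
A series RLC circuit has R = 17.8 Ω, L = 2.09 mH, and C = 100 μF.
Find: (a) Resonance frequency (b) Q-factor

Step 1 — Resonance condition Im(Z)=0 gives ω₀ = 1/√(LC).
Step 2 — ω₀ = 1/√(0.00209·0.0001) = 2187 rad/s.
Step 3 — f₀ = ω₀/(2π) = 348.1 Hz.
Step 4 — Series Q: Q = ω₀L/R = 2187·0.00209/17.8 = 0.2568.

(a) f₀ = 348.1 Hz  (b) Q = 0.2568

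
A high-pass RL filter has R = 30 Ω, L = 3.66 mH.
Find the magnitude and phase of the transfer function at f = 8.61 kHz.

Step 1 — Angular frequency: ω = 2π·8610 = 5.41e+04 rad/s.
Step 2 — Transfer function: H(jω) = jωL/(R + jωL).
Step 3 — Numerator jωL = j·198; denominator R + jωL = 30 + j198.
Step 4 — H = 0.9776 + j0.1481.
Step 5 — Magnitude: |H| = 0.9887 (-0.1 dB); phase: φ = 8.6°.

|H| = 0.9887 (-0.1 dB), φ = 8.6°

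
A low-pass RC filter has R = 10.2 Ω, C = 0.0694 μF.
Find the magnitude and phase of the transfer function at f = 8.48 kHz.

Step 1 — Angular frequency: ω = 2π·8480 = 5.328e+04 rad/s.
Step 2 — Transfer function: H(jω) = 1/(1 + jωRC).
Step 3 — Denominator: 1 + jωRC = 1 + j·5.328e+04·10.2·6.94e-08 = 1 + j0.03772.
Step 4 — H = 0.9986 - j0.03766.
Step 5 — Magnitude: |H| = 0.9993 (-0.0 dB); phase: φ = -2.2°.

|H| = 0.9993 (-0.0 dB), φ = -2.2°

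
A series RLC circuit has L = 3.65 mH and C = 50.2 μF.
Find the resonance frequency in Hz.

Step 1 — Resonance condition Im(Z)=0 gives ω₀ = 1/√(LC).
Step 2 — ω₀ = 1/√(0.00365·5.02e-05) = 2336 rad/s.
Step 3 — f₀ = ω₀/(2π) = 371.8 Hz.

f₀ = 371.8 Hz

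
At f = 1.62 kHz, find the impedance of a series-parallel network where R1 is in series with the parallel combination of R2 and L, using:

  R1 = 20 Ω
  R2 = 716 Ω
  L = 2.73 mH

Step 1 — Angular frequency: ω = 2π·f = 2π·1620 = 1.018e+04 rad/s.
Step 2 — Component impedances:
  R1: Z = R = 20 Ω
  R2: Z = R = 716 Ω
  L: Z = jωL = j·1.018e+04·0.00273 = 0 + j27.79 Ω
Step 3 — Parallel branch: R2 || L = 1/(1/R2 + 1/L) = 1.077 + j27.75 Ω.
Step 4 — Series with R1: Z_total = R1 + (R2 || L) = 21.08 + j27.75 Ω = 34.84∠52.8° Ω.

Z = 21.08 + j27.75 Ω = 34.84∠52.8° Ω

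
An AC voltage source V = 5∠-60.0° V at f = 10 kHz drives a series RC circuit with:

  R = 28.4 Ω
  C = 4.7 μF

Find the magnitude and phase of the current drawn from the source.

Step 1 — Angular frequency: ω = 2π·f = 2π·1e+04 = 6.283e+04 rad/s.
Step 2 — Component impedances:
  R: Z = R = 28.4 Ω
  C: Z = 1/(jωC) = -j/(ω·C) = 0 - j3.386 Ω
Step 3 — Series combination: Z_total = R + C = 28.4 - j3.386 Ω = 28.6∠-6.8° Ω.
Step 4 — Source phasor: V = 5∠-60.0° V = 2.5 - j4.33 V.
Step 5 — Ohm's law: I = V / Z_total = (2.5 - j4.33) / (28.4 - j3.386) = 0.1047 - j0.14 A.
Step 6 — Convert to polar: |I| = 0.1748 A, ∠I = -53.2°.

I = 0.1748∠-53.2° A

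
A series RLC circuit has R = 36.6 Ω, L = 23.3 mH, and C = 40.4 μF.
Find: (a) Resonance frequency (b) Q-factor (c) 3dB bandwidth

Step 1 — Resonance: ω₀ = 1/√(LC) = 1/√(0.0233·4.04e-05) = 1031 rad/s.
Step 2 — f₀ = ω₀/(2π) = 164 Hz.
Step 3 — Series Q: Q = ω₀L/R = 1031·0.0233/36.6 = 0.6562.
Step 4 — Bandwidth: Δω = ω₀/Q = 1571 rad/s; BW = Δω/(2π) = 250 Hz.

(a) f₀ = 164 Hz  (b) Q = 0.6562  (c) BW = 250 Hz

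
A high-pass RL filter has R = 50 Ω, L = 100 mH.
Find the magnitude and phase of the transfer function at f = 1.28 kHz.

Step 1 — Angular frequency: ω = 2π·1280 = 8042 rad/s.
Step 2 — Transfer function: H(jω) = jωL/(R + jωL).
Step 3 — Numerator jωL = j·804.2; denominator R + jωL = 50 + j804.2.
Step 4 — H = 0.9961 + j0.06193.
Step 5 — Magnitude: |H| = 0.9981 (-0.0 dB); phase: φ = 3.6°.

|H| = 0.9981 (-0.0 dB), φ = 3.6°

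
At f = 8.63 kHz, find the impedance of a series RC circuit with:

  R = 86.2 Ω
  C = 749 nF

Step 1 — Angular frequency: ω = 2π·f = 2π·8630 = 5.422e+04 rad/s.
Step 2 — Component impedances:
  R: Z = R = 86.2 Ω
  C: Z = 1/(jωC) = -j/(ω·C) = 0 - j24.62 Ω
Step 3 — Series combination: Z_total = R + C = 86.2 - j24.62 Ω = 89.65∠-15.9° Ω.

Z = 86.2 - j24.62 Ω = 89.65∠-15.9° Ω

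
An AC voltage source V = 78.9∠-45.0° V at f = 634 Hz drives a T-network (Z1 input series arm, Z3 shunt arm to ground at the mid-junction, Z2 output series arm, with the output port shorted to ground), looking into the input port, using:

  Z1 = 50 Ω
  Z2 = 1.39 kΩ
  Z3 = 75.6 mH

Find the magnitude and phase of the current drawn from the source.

Step 1 — Angular frequency: ω = 2π·f = 2π·634 = 3984 rad/s.
Step 2 — Component impedances:
  Z1: Z = R = 50 Ω
  Z2: Z = R = 1390 Ω
  Z3: Z = jωL = j·3984·0.0756 = 0 + j301.2 Ω
Step 3 — With the output port shorted to ground, the output series arm Z2 runs from the junction to ground; the shunt arm Z3 also runs from the junction to ground. They appear in parallel: Z3 || Z2 = 62.32 + j287.7 Ω.
Step 4 — Series with input arm Z1: Z_in = Z1 + (Z3 || Z2) = 112.3 + j287.7 Ω = 308.8∠68.7° Ω.
Step 5 — Source phasor: V = 78.9∠-45.0° V = 55.79 - j55.79 V.
Step 6 — Ohm's law: I = V / Z_total = (55.79 - j55.79) / (112.3 + j287.7) = -0.1026 - j0.234 A.
Step 7 — Convert to polar: |I| = 0.2555 A, ∠I = -113.7°.

I = 0.2555∠-113.7° A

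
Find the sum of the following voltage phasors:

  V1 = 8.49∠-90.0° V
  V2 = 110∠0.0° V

Step 1 — Convert each phasor to rectangular form:
  V1 = 8.49·(cos(-90.0°) + j·sin(-90.0°)) = 0 - j8.49 V
  V2 = 110·(cos(0.0°) + j·sin(0.0°)) = 110 V
Step 2 — Sum components: V_total = 110 - j8.49 V.
Step 3 — Convert to polar: |V_total| = 110.3 V, ∠V_total = -4.4°.

V_total = 110.3∠-4.4° V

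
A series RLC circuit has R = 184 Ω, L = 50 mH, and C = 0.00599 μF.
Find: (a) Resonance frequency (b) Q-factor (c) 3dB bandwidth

Step 1 — Resonance: ω₀ = 1/√(LC) = 1/√(0.05·5.99e-09) = 5.778e+04 rad/s.
Step 2 — f₀ = ω₀/(2π) = 9196 Hz.
Step 3 — Series Q: Q = ω₀L/R = 5.778e+04·0.05/184 = 15.7.
Step 4 — Bandwidth: Δω = ω₀/Q = 3680 rad/s; BW = Δω/(2π) = 585.7 Hz.

(a) f₀ = 9196 Hz  (b) Q = 15.7  (c) BW = 585.7 Hz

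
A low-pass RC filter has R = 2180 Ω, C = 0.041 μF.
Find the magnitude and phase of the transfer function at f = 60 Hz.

Step 1 — Angular frequency: ω = 2π·60 = 377 rad/s.
Step 2 — Transfer function: H(jω) = 1/(1 + jωRC).
Step 3 — Denominator: 1 + jωRC = 1 + j·377·2180·4.1e-08 = 1 + j0.0337.
Step 4 — H = 0.9989 - j0.03366.
Step 5 — Magnitude: |H| = 0.9994 (-0.0 dB); phase: φ = -1.9°.

|H| = 0.9994 (-0.0 dB), φ = -1.9°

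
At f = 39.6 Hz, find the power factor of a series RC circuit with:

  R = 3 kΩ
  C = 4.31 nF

Step 1 — Angular frequency: ω = 2π·f = 2π·39.6 = 248.8 rad/s.
Step 2 — Component impedances:
  R: Z = R = 3000 Ω
  C: Z = 1/(jωC) = -j/(ω·C) = 0 - j9.325e+05 Ω
Step 3 — Series combination: Z_total = R + C = 3000 - j9.325e+05 Ω = 9.325e+05∠-89.8° Ω.
Step 4 — Power factor: PF = cos(φ) = Re(Z)/|Z| = 3000/9.325e+05 = 0.003217.
Step 5 — Type: Im(Z) = -9.325e+05 ⇒ leading (phase φ = -89.8°).

PF = 0.003217 (leading, φ = -89.8°)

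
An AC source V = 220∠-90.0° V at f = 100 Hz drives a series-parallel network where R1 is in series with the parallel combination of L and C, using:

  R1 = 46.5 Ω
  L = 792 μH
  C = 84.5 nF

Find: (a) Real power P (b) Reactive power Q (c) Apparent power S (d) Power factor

Step 1 — Angular frequency: ω = 2π·f = 2π·100 = 628.3 rad/s.
Step 2 — Component impedances:
  R1: Z = R = 46.5 Ω
  L: Z = jωL = j·628.3·0.000792 = 0 + j0.4976 Ω
  C: Z = 1/(jωC) = -j/(ω·C) = 0 - j1.883e+04 Ω
Step 3 — Parallel branch: L || C = 1/(1/L + 1/C) = 0 + j0.4976 Ω.
Step 4 — Series with R1: Z_total = R1 + (L || C) = 46.5 + j0.4976 Ω = 46.5∠0.6° Ω.
Step 5 — Source phasor: V = 220∠-90.0° V = 0 - j220 V.
Step 6 — Current: I = V / Z = -0.05063 - j4.731 A = 4.731∠-90.6° A.
Step 7 — Complex power: S = V·I* = 1041 + j11.14 VA.
Step 8 — Real power: P = Re(S) = 1041 W.
Step 9 — Reactive power: Q = Im(S) = 11.14 VAR.
Step 10 — Apparent power: |S| = 1041 VA.
Step 11 — Power factor: PF = P/|S| = 0.9999 (lagging).

(a) P = 1041 W  (b) Q = 11.14 VAR  (c) S = 1041 VA  (d) PF = 0.9999 (lagging)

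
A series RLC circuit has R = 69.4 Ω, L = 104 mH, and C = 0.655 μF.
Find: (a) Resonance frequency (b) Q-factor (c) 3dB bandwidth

Step 1 — Resonance: ω₀ = 1/√(LC) = 1/√(0.104·6.55e-07) = 3831 rad/s.
Step 2 — f₀ = ω₀/(2π) = 609.8 Hz.
Step 3 — Series Q: Q = ω₀L/R = 3831·0.104/69.4 = 5.742.
Step 4 — Bandwidth: Δω = ω₀/Q = 667.3 rad/s; BW = Δω/(2π) = 106.2 Hz.

(a) f₀ = 609.8 Hz  (b) Q = 5.742  (c) BW = 106.2 Hz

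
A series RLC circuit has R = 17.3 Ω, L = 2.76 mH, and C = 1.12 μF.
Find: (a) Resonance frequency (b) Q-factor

Step 1 — Resonance condition Im(Z)=0 gives ω₀ = 1/√(LC).
Step 2 — ω₀ = 1/√(0.00276·1.12e-06) = 1.799e+04 rad/s.
Step 3 — f₀ = ω₀/(2π) = 2863 Hz.
Step 4 — Series Q: Q = ω₀L/R = 1.799e+04·0.00276/17.3 = 2.869.

(a) f₀ = 2863 Hz  (b) Q = 2.869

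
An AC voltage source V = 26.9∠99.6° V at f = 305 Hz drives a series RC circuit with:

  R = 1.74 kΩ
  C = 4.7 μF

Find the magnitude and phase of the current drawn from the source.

Step 1 — Angular frequency: ω = 2π·f = 2π·305 = 1916 rad/s.
Step 2 — Component impedances:
  R: Z = R = 1740 Ω
  C: Z = 1/(jωC) = -j/(ω·C) = 0 - j111 Ω
Step 3 — Series combination: Z_total = R + C = 1740 - j111 Ω = 1744∠-3.7° Ω.
Step 4 — Source phasor: V = 26.9∠99.6° V = -4.486 + j26.52 V.
Step 5 — Ohm's law: I = V / Z_total = (-4.486 + j26.52) / (1740 - j111) = -0.003536 + j0.01502 A.
Step 6 — Convert to polar: |I| = 0.01543 A, ∠I = 103.3°.

I = 0.01543∠103.3° A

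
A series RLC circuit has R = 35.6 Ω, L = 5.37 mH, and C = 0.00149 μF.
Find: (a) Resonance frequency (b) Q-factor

Step 1 — Resonance condition Im(Z)=0 gives ω₀ = 1/√(LC).
Step 2 — ω₀ = 1/√(0.00537·1.49e-09) = 3.535e+05 rad/s.
Step 3 — f₀ = ω₀/(2π) = 5.627e+04 Hz.
Step 4 — Series Q: Q = ω₀L/R = 3.535e+05·0.00537/35.6 = 53.33.

(a) f₀ = 5.627e+04 Hz  (b) Q = 53.33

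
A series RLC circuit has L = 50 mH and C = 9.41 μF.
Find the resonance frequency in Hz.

Step 1 — Resonance condition Im(Z)=0 gives ω₀ = 1/√(LC).
Step 2 — ω₀ = 1/√(0.05·9.41e-06) = 1458 rad/s.
Step 3 — f₀ = ω₀/(2π) = 232 Hz.

f₀ = 232 Hz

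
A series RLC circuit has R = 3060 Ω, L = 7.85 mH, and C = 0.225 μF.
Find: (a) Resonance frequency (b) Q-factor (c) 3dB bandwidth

Step 1 — Resonance: ω₀ = 1/√(LC) = 1/√(0.00785·2.25e-07) = 2.379e+04 rad/s.
Step 2 — f₀ = ω₀/(2π) = 3787 Hz.
Step 3 — Series Q: Q = ω₀L/R = 2.379e+04·0.00785/3060 = 0.06104.
Step 4 — Bandwidth: Δω = ω₀/Q = 3.898e+05 rad/s; BW = Δω/(2π) = 6.204e+04 Hz.

(a) f₀ = 3787 Hz  (b) Q = 0.06104  (c) BW = 6.204e+04 Hz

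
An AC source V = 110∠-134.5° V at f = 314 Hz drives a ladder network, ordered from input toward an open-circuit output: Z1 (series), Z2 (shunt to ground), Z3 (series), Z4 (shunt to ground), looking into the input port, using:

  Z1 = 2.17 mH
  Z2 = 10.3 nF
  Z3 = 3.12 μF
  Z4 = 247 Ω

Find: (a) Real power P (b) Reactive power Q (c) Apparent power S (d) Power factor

Step 1 — Angular frequency: ω = 2π·f = 2π·314 = 1973 rad/s.
Step 2 — Component impedances:
  Z1: Z = jωL = j·1973·0.00217 = 0 + j4.281 Ω
  Z2: Z = 1/(jωC) = -j/(ω·C) = 0 - j4.921e+04 Ω
  Z3: Z = 1/(jωC) = -j/(ω·C) = 0 - j162.5 Ω
  Z4: Z = R = 247 Ω
Step 3 — Ladder network (open output): work backward from the far end, alternating series and parallel combinations. Z_in = 245.4 - j158.9 Ω = 292.3∠-32.9° Ω.
Step 4 — Source phasor: V = 110∠-134.5° V = -77.1 - j78.46 V.
Step 5 — Current: I = V / Z = -0.07553 - j0.3687 A = 0.3763∠-101.6° A.
Step 6 — Complex power: S = V·I* = 34.75 - j22.5 VA.
Step 7 — Real power: P = Re(S) = 34.75 W.
Step 8 — Reactive power: Q = Im(S) = -22.5 VAR.
Step 9 — Apparent power: |S| = 41.39 VA.
Step 10 — Power factor: PF = P/|S| = 0.8394 (leading).

(a) P = 34.75 W  (b) Q = -22.5 VAR  (c) S = 41.39 VA  (d) PF = 0.8394 (leading)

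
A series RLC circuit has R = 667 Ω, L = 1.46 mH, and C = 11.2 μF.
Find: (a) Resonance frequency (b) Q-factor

Step 1 — Resonance condition Im(Z)=0 gives ω₀ = 1/√(LC).
Step 2 — ω₀ = 1/√(0.00146·1.12e-05) = 7820 rad/s.
Step 3 — f₀ = ω₀/(2π) = 1245 Hz.
Step 4 — Series Q: Q = ω₀L/R = 7820·0.00146/667 = 0.01712.

(a) f₀ = 1245 Hz  (b) Q = 0.01712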